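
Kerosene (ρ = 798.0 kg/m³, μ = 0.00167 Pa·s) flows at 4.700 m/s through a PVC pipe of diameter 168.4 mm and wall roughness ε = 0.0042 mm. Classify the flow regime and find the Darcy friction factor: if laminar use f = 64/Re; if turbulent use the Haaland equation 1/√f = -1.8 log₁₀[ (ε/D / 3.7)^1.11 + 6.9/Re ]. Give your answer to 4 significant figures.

f ≈ 0.01399

Re = ρVD/μ = 798·4.7·0.1684/0.00167 = 3.782e+05.
Re > 4000 → turbulent. ε/D = 4.2e-06/0.1684 = 2.49e-05; Haaland: 1/√f = -1.8 log₁₀[1.82e-06 + 1.82e-05] = 8.456, so f = 0.01399.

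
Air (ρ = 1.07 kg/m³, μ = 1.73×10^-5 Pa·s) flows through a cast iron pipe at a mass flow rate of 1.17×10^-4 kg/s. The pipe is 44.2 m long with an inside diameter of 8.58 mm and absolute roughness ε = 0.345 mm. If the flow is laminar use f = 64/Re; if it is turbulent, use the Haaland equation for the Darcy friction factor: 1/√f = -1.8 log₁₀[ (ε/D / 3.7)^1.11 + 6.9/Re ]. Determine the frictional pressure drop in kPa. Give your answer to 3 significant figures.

A = πD²/4 = π(0.00858)²/4 = 5.782e-05 m²; mean velocity V = ṁ/(ρA) = 0.000117/(1.07 · 5.782e-05) = 1.891 m/s.
Reynolds number Re = ρVD/μ = 1.07 · 1.891 · 0.00858 / 1.73e-05 = 1004.
Re < 2300 → laminar flow, so f = 64/Re = 64/1004 = 0.06377 (the turbulent correlation is not needed).
Darcy-Weisbach: ΔP = f(L/D)(ρV²/2) = 0.06377·(44.2/0.00858)·(1.07·1.891²/2) = 0.06377·5152·1.914 = 628.6 Pa.
ΔP = 628.6 Pa = 0.629 kPa.

ΔP ≈ 0.629 kPa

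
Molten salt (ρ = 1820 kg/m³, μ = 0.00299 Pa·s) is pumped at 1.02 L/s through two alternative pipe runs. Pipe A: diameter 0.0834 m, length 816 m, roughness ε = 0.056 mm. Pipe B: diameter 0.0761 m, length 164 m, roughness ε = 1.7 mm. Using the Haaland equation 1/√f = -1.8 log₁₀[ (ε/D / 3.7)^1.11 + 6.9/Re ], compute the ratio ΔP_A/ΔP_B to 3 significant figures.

Pipe A: V = Q/A = 0.00102/0.005463 = 0.1867 m/s; Re = 9479; ε/D = 0.000671; Haaland → f = 0.03216; ΔP_A = f(L/D)(ρV²/2) = 9983 Pa.
Pipe B: V = Q/A = 0.00102/0.004548 = 0.2243 m/s; Re = 1.039e+04; ε/D = 0.0223; Haaland → f = 0.05419; ΔP_B = f(L/D)(ρV²/2) = 5344 Pa.
ΔP_A/ΔP_B = 9983/5344 = 1.87.

ΔP_A/ΔP_B ≈ 1.87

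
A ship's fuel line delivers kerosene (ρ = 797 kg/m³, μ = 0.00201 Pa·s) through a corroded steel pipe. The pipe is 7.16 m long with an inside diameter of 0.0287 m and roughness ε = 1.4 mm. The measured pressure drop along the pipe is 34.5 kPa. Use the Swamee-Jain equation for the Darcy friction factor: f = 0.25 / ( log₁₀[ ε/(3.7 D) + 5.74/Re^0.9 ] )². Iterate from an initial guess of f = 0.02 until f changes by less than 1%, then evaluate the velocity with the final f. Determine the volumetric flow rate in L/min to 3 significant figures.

Q ≈ 85.0 L/min

Rearranging Darcy-Weisbach: V = √(2·ΔP·D/(f·L·ρ)). With ε/D = 0.0014/0.0287 = 0.0488, iterate starting from f = 0.02:
  f = 0.02 → V = √(2·3.45e+04·0.0287/(0.02·7.16·797)) = 4.165 m/s; Re = ρVD/μ = 4.74e+04; f → 0.07161
  f = 0.07161 → V = 2.201 m/s; Re = 2.505e+04; f → 0.07229
Converged (Δf/f < 1%). With the final f = 0.07229: V = √(2·3.45e+04·0.0287/(0.07229·7.16·797)) = 2.191 m/s.
Q = V·A = 2.191·(π/4·0.0287²) = 0.001417 m³/s = 85.0 L/min.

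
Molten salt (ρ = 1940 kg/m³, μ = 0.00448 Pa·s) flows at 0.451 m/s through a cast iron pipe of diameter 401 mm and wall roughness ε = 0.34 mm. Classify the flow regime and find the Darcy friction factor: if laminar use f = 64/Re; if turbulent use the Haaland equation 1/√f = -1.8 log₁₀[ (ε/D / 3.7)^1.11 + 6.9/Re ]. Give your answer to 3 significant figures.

f ≈ 0.0220

Re = ρVD/μ = 1940·0.451·0.401/0.00448 = 7.831e+04.
Re > 4000 → turbulent. ε/D = 0.00034/0.401 = 0.000848; Haaland: 1/√f = -1.8 log₁₀[9.11e-05 + 8.81e-05] = 6.744, so f = 0.02199.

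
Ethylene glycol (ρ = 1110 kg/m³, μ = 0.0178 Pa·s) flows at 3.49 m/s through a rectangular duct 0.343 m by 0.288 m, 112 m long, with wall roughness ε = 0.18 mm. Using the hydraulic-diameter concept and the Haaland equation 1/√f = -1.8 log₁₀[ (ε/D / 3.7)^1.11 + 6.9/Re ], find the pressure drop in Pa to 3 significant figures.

Hydraulic diameter D_h = 4A/P = 4·(0.343·0.288)/(2·(0.343+0.288)) = 0.3951/1.262 = 0.3131 m.
Re = ρVD_h/μ = 1110·3.49·0.3131/0.0178 = 6.814e+04.
ε/D_h = 0.00018/0.3131 = 0.000575; Haaland gives 1/√f = -1.8 log₁₀[5.92e-05+0.000101] = 6.83, so f = 0.02144.
ΔP = f(L/D_h)(ρV²/2) = 0.02144·112/0.3131·6760 = 5.183e+04 Pa.

ΔP ≈ 51800 Pa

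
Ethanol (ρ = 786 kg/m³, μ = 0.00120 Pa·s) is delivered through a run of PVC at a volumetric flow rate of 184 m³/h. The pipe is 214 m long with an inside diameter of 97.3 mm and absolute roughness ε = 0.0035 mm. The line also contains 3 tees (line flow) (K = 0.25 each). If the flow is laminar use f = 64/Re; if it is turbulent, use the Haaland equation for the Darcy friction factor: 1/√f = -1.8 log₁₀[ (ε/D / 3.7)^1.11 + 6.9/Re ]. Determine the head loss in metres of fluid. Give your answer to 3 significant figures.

Q = 184 m³/h = 184/3600 = 0.05111 m³/s.
Cross-sectional area A = πD²/4 = π(0.0973)²/4 = 0.007436 m²; mean velocity V = Q/A = 0.05111/0.007436 = 6.874 m/s.
Reynolds number Re = ρVD/μ = 786 · 6.874 · 0.0973 / 0.0012 = 4.381e+05.
Re > 4000 → turbulent. Relative roughness ε/D = 3.5e-06/0.0973 = 3.6e-05. Haaland: 1/√f = -1.8 log₁₀[(3.6e-05/3.7)^1.11 + 6.9/4.381e+05] = -1.8 log₁₀[2.73e-06 + 1.58e-05] = 8.52, so f = 0.01378.
Total minor-loss coefficient ΣK = 3·0.25 = 0.75.
ΔP = [f·L/D + ΣK]·(ρV²/2) = [0.01378·214/0.0973 + 0.75]·(786·6.874²/2) = [30.3 + 0.75]·1.857e+04 = 5.766e+05 Pa.
Head loss h_f = ΔP/(ρg) = 5.766e+05/(786·9.81) = 74.8 m.

h_f ≈ 74.8 m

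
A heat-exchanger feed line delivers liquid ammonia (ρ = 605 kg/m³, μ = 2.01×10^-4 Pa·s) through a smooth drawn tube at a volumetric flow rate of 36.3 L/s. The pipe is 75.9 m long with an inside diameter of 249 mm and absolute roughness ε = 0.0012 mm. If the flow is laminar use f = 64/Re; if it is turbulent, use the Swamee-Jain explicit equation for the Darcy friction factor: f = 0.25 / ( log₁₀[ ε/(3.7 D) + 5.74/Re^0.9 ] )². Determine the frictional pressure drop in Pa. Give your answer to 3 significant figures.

ΔP ≈ 662 Pa

Q = 36.3 L/s = 36.3/1000 = 0.0363 m³/s.
Cross-sectional area A = πD²/4 = π(0.249)²/4 = 0.0487 m²; mean velocity V = Q/A = 0.0363/0.0487 = 0.7454 m/s.
Reynolds number Re = ρVD/μ = 605 · 0.7454 · 0.249 / 0.000201 = 5.587e+05.
Re > 4000 → turbulent. Relative roughness ε/D = 1.2e-06/0.249 = 4.82e-06. Swamee-Jain: f = 0.25/(log₁₀[4.82e-06/3.7 + 5.74/5.587e+05^0.9])² = 0.25/(log₁₀[1.3e-06 + 3.86e-05])² = 0.25/(-4.399)² = 0.01292.
Darcy-Weisbach: ΔP = f(L/D)(ρV²/2) = 0.01292·(75.9/0.249)·(605·0.7454²/2) = 0.01292·304.8·168.1 = 661.9 Pa.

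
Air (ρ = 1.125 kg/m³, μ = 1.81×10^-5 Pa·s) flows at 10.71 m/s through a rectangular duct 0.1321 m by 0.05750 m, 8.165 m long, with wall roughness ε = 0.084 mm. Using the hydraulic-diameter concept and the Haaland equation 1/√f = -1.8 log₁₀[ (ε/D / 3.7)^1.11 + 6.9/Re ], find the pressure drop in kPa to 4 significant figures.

Hydraulic diameter D_h = 4A/P = 4·(0.1321·0.0575)/(2·(0.1321+0.0575)) = 0.03038/0.3792 = 0.08012 m.
Re = ρVD_h/μ = 1.125·10.71·0.08012/1.81e-05 = 5.334e+04.
ε/D_h = 8.4e-05/0.08012 = 0.00105; Haaland gives 1/√f = -1.8 log₁₀[0.000115+0.000129] = 6.5, so f = 0.02367.
ΔP = f(L/D_h)(ρV²/2) = 0.02367·8.165/0.08012·64.52 = 155.6 Pa.
ΔP = 0.1556 kPa.

ΔP ≈ 0.1556 kPa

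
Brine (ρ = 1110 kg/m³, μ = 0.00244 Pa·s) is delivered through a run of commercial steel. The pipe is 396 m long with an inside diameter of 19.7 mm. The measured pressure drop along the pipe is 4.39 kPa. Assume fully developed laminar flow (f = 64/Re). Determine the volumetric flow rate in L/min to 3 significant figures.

Q ≈ 1.01 L/min

For laminar flow, f = 64/Re with Re = ρVD/μ, so Darcy-Weisbach reduces to ΔP = 32μLV/D². Solving for V: V = ΔP·D²/(32μL) = 4390·(0.0197)²/(32·0.00244·396) = 0.0551 m/s.
Check: Re = ρVD/μ = 1110·0.0551·0.0197/0.00244 = 493.8 < 2300, so the laminar assumption holds.
Q = V·A = 0.0551·(π/4·0.0197²) = 1.68e-05 m³/s = 1.01 L/min.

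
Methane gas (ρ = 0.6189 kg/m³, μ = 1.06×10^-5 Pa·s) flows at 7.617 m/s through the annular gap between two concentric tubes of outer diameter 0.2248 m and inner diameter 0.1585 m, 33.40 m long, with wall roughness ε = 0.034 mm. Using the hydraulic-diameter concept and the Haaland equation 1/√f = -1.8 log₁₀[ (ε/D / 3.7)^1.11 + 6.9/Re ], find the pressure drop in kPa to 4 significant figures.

Hydraulic diameter D_h = 4A/P = D_o - D_i = 0.2248 - 0.1585 = 0.0663 m.
Re = ρVD_h/μ = 0.6189·7.617·0.0663/1.06e-05 = 2.949e+04.
ε/D_h = 3.4e-05/0.0663 = 0.000513; Haaland gives 1/√f = -1.8 log₁₀[5.22e-05+0.000234] = 6.378, so f = 0.02458.
ΔP = f(L/D_h)(ρV²/2) = 0.02458·33.4/0.0663·17.95 = 222.3 Pa.
ΔP = 0.2223 kPa.

ΔP ≈ 0.2223 kPa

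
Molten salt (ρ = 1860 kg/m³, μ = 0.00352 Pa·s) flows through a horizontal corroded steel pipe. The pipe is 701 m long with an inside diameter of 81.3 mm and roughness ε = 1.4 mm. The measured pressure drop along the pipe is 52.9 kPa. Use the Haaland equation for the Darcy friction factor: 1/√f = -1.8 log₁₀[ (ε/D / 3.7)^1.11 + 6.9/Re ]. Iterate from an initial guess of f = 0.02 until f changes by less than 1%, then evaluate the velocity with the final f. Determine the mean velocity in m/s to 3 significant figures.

Rearranging Darcy-Weisbach: V = √(2·ΔP·D/(f·L·ρ)). With ε/D = 0.0014/0.0813 = 0.0172, iterate starting from f = 0.02:
  f = 0.02 → V = √(2·5.29e+04·0.0813/(0.02·701·1860)) = 0.5743 m/s; Re = ρVD/μ = 2.467e+04; f → 0.04769
  f = 0.04769 → V = 0.3719 m/s; Re = 1.598e+04; f → 0.04855
  f = 0.04855 → V = 0.3686 m/s; Re = 1.584e+04; f → 0.04857
Converged (Δf/f < 1%). With the final f = 0.04857: V = √(2·5.29e+04·0.0813/(0.04857·701·1860)) = 0.3686 m/s.

V ≈ 0.369 m/s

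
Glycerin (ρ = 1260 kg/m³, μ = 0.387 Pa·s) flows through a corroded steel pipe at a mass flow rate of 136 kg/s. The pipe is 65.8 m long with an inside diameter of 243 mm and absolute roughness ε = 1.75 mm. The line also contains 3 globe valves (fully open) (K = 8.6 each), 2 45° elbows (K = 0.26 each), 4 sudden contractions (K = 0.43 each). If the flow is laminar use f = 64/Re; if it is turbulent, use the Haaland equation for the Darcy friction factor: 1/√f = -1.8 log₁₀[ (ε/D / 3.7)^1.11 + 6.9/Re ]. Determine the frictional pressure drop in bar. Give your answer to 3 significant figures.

ΔP ≈ 1.28 bar

A = πD²/4 = π(0.243)²/4 = 0.04638 m²; mean velocity V = ṁ/(ρA) = 136/(1260 · 0.04638) = 2.327 m/s.
Reynolds number Re = ρVD/μ = 1260 · 2.327 · 0.243 / 0.387 = 1841.
Re < 2300 → laminar flow, so f = 64/Re = 64/1841 = 0.03476 (the turbulent correlation is not needed).
Total minor-loss coefficient ΣK = 3·8.6 + 2·0.26 + 4·0.43 = 28.
ΔP = [f·L/D + ΣK]·(ρV²/2) = [0.03476·65.8/0.243 + 28]·(1260·2.327²/2) = [9.412 + 28]·3412 = 1.278e+05 Pa.
ΔP = 1.278e+05 Pa = 1.28 bar.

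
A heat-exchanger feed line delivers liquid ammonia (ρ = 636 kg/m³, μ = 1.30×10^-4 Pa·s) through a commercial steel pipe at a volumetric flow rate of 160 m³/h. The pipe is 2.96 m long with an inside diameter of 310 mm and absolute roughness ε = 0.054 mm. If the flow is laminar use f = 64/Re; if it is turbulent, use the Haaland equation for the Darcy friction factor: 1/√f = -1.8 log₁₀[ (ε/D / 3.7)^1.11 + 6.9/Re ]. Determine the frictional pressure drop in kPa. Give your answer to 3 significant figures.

Q = 160 m³/h = 160/3600 = 0.04444 m³/s.
Cross-sectional area A = πD²/4 = π(0.31)²/4 = 0.07548 m²; mean velocity V = Q/A = 0.04444/0.07548 = 0.5888 m/s.
Reynolds number Re = ρVD/μ = 636 · 0.5888 · 0.31 / 0.00013 = 8.931e+05.
Re > 4000 → turbulent. Relative roughness ε/D = 5.4e-05/0.31 = 0.000174. Haaland: 1/√f = -1.8 log₁₀[(0.000174/3.7)^1.11 + 6.9/8.931e+05] = -1.8 log₁₀[1.57e-05 + 7.73e-06] = 8.333, so f = 0.0144.
Darcy-Weisbach: ΔP = f(L/D)(ρV²/2) = 0.0144·(2.96/0.31)·(636·0.5888²/2) = 0.0144·9.548·110.3 = 15.16 Pa.
ΔP = 15.16 Pa = 0.0152 kPa.

ΔP ≈ 0.0152 kPa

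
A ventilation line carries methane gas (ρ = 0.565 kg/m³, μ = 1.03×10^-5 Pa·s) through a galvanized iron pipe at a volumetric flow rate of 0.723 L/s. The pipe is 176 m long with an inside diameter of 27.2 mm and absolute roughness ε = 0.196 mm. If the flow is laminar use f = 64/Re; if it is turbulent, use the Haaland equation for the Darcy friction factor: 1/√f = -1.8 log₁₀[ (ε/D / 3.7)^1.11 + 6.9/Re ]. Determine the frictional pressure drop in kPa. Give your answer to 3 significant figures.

ΔP ≈ 0.0976 kPa

Q = 0.723 L/s = 0.723/1000 = 0.000723 m³/s.
Cross-sectional area A = πD²/4 = π(0.0272)²/4 = 0.0005811 m²; mean velocity V = Q/A = 0.000723/0.0005811 = 1.244 m/s.
Reynolds number Re = ρVD/μ = 0.565 · 1.244 · 0.0272 / 1.03e-05 = 1856.
Re < 2300 → laminar flow, so f = 64/Re = 64/1856 = 0.03447 (the turbulent correlation is not needed).
Darcy-Weisbach: ΔP = f(L/D)(ρV²/2) = 0.03447·(176/0.0272)·(0.565·1.244²/2) = 0.03447·6471·0.4374 = 97.56 Pa.
ΔP = 97.56 Pa = 0.0976 kPa.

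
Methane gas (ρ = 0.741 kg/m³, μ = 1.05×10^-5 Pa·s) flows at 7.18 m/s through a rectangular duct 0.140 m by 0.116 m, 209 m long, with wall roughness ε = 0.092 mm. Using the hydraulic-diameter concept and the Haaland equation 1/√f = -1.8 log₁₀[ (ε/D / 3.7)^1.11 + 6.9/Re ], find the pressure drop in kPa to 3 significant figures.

ΔP ≈ 0.696 kPa

Hydraulic diameter D_h = 4A/P = 4·(0.14·0.116)/(2·(0.14+0.116)) = 0.06496/0.512 = 0.1269 m.
Re = ρVD_h/μ = 0.741·7.18·0.1269/1.05e-05 = 6.429e+04.
ε/D_h = 9.2e-05/0.1269 = 0.000725; Haaland gives 1/√f = -1.8 log₁₀[7.66e-05+0.000107] = 6.724, so f = 0.02212.
ΔP = f(L/D_h)(ρV²/2) = 0.02212·209/0.1269·19.1 = 696 Pa.
ΔP = 0.696 kPa.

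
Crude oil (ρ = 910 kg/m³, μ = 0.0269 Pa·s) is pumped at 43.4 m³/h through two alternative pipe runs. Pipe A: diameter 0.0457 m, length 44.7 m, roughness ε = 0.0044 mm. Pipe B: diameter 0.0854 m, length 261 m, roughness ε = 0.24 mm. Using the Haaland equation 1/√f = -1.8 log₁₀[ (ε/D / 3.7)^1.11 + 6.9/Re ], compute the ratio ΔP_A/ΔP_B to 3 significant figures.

Pipe A: V = Q/A = 0.01206/0.00164 = 7.35 m/s; Re = 1.136e+04; ε/D = 9.63e-05; Haaland → f = 0.02994; ΔP_A = f(L/D)(ρV²/2) = 7.197e+05 Pa.
Pipe B: V = Q/A = 0.01206/0.005728 = 2.105 m/s; Re = 6080; ε/D = 0.00281; Haaland → f = 0.03854; ΔP_B = f(L/D)(ρV²/2) = 2.374e+05 Pa.
ΔP_A/ΔP_B = 7.197e+05/2.374e+05 = 3.03.

ΔP_A/ΔP_B ≈ 3.03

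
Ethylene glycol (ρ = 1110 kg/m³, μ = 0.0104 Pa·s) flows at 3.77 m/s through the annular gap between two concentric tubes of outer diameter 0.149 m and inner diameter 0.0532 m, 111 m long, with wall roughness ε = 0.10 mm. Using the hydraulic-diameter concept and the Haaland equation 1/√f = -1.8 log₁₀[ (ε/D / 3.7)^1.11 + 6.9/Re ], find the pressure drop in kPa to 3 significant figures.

ΔP ≈ 226 kPa

Hydraulic diameter D_h = 4A/P = D_o - D_i = 0.149 - 0.0532 = 0.0958 m.
Re = ρVD_h/μ = 1110·3.77·0.0958/0.0104 = 3.855e+04.
ε/D_h = 0.0001/0.0958 = 0.00104; Haaland gives 1/√f = -1.8 log₁₀[0.000115+0.000179] = 6.357, so f = 0.02474.
ΔP = f(L/D_h)(ρV²/2) = 0.02474·111/0.0958·7888 = 2.261e+05 Pa.
ΔP = 226 kPa.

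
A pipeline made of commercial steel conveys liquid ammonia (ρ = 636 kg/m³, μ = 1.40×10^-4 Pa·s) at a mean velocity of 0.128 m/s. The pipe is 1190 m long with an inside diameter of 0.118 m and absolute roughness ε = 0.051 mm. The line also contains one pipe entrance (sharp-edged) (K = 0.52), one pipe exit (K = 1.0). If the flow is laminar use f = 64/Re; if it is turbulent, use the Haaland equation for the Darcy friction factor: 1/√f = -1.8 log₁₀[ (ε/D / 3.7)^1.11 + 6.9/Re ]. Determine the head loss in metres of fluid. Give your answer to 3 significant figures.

Reynolds number Re = ρVD/μ = 636 · 0.128 · 0.118 / 0.00014 = 6.862e+04.
Re > 4000 → turbulent. Relative roughness ε/D = 5.1e-05/0.118 = 0.000432. Haaland: 1/√f = -1.8 log₁₀[(0.000432/3.7)^1.11 + 6.9/6.862e+04] = -1.8 log₁₀[4.31e-05 + 0.000101] = 6.917, so f = 0.0209.
Total minor-loss coefficient ΣK = 1·0.52 + 1·1 = 1.52.
ΔP = [f·L/D + ΣK]·(ρV²/2) = [0.0209·1190/0.118 + 1.52]·(636·0.128²/2) = [210.8 + 1.52]·5.21 = 1106 Pa.
Head loss h_f = ΔP/(ρg) = 1106/(636·9.81) = 0.177 m.

h_f ≈ 0.177 m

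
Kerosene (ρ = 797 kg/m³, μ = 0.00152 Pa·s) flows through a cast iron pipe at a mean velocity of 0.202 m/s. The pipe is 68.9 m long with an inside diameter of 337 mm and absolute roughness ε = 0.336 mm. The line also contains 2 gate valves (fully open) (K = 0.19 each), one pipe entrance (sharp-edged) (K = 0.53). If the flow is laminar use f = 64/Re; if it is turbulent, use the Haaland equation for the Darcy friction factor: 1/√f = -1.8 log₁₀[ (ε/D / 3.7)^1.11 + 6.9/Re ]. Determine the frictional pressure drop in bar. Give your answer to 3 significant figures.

Reynolds number Re = ρVD/μ = 797 · 0.202 · 0.337 / 0.00152 = 3.569e+04.
Re > 4000 → turbulent. Relative roughness ε/D = 0.000336/0.337 = 0.000997. Haaland: 1/√f = -1.8 log₁₀[(0.000997/3.7)^1.11 + 6.9/3.569e+04] = -1.8 log₁₀[0.000109 + 0.000193] = 6.335, so f = 0.02492.
Total minor-loss coefficient ΣK = 2·0.19 + 1·0.53 = 0.91.
ΔP = [f·L/D + ΣK]·(ρV²/2) = [0.02492·68.9/0.337 + 0.91]·(797·0.202²/2) = [5.095 + 0.91]·16.26 = 97.64 Pa.
ΔP = 97.64 Pa = 9.76×10^-4 bar.

ΔP ≈ 9.76×10^-4 bar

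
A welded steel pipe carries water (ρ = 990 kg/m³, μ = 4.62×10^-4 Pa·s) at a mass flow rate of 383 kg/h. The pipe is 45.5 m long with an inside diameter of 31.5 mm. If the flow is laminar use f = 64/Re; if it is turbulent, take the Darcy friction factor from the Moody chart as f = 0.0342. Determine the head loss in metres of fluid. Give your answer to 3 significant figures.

ṁ = 383 kg/h = 383/3600 = 0.1064 kg/s.
A = πD²/4 = π(0.0315)²/4 = 0.0007793 m²; mean velocity V = ṁ/(ρA) = 0.1064/(990 · 0.0007793) = 0.1379 m/s.
Reynolds number Re = ρVD/μ = 990 · 0.1379 · 0.0315 / 0.000462 = 9308.
Re > 4000 → turbulent; use the Moody-chart value f = 0.0342.
Darcy-Weisbach: ΔP = f(L/D)(ρV²/2) = 0.0342·(45.5/0.0315)·(990·0.1379²/2) = 0.0342·1444·9.413 = 465 Pa.
Head loss h_f = ΔP/(ρg) = 465/(990·9.81) = 0.0479 m.

h_f ≈ 0.0479 m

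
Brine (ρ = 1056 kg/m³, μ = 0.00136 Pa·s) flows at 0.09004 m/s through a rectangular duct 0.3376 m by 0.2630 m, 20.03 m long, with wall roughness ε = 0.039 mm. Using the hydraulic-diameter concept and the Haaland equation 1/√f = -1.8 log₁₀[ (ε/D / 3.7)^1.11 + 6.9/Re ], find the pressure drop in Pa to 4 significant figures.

Hydraulic diameter D_h = 4A/P = 4·(0.3376·0.263)/(2·(0.3376+0.263)) = 0.3552/1.201 = 0.2957 m.
Re = ρVD_h/μ = 1056·0.09004·0.2957/0.00136 = 2.067e+04.
ε/D_h = 3.9e-05/0.2957 = 0.000132; Haaland gives 1/√f = -1.8 log₁₀[1.16e-05+0.000334] = 6.231, so f = 0.02576.
ΔP = f(L/D_h)(ρV²/2) = 0.02576·20.03/0.2957·4.281 = 7.469 Pa.

ΔP ≈ 7.469 Pa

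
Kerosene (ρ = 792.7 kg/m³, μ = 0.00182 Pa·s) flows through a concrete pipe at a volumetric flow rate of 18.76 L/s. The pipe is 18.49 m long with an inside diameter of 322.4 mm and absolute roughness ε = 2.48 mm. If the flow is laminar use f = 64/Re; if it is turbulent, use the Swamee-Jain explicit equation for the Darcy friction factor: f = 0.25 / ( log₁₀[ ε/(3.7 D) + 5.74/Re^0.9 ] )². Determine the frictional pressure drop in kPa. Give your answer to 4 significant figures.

Q = 18.76 L/s = 18.76/1000 = 0.01876 m³/s.
Cross-sectional area A = πD²/4 = π(0.3224)²/4 = 0.08164 m²; mean velocity V = Q/A = 0.01876/0.08164 = 0.2298 m/s.
Reynolds number Re = ρVD/μ = 792.7 · 0.2298 · 0.3224 / 0.00182 = 3.227e+04.
Re > 4000 → turbulent. Relative roughness ε/D = 0.00248/0.3224 = 0.00769. Swamee-Jain: f = 0.25/(log₁₀[0.00769/3.7 + 5.74/3.227e+04^0.9])² = 0.25/(log₁₀[0.00208 + 0.000502])² = 0.25/(-2.588)² = 0.03732.
Darcy-Weisbach: ΔP = f(L/D)(ρV²/2) = 0.03732·(18.49/0.3224)·(792.7·0.2298²/2) = 0.03732·57.35·20.93 = 44.8 Pa.
ΔP = 44.8 Pa = 0.04480 kPa.

ΔP ≈ 0.04480 kPa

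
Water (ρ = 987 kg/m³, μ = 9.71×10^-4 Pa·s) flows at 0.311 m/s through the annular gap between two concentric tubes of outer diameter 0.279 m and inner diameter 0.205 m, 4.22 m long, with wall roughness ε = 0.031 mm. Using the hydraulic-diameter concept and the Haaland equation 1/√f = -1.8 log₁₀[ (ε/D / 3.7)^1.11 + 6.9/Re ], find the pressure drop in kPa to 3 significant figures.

ΔP ≈ 0.0697 kPa

Hydraulic diameter D_h = 4A/P = D_o - D_i = 0.279 - 0.205 = 0.074 m.
Re = ρVD_h/μ = 987·0.311·0.074/0.000971 = 2.339e+04.
ε/D_h = 3.1e-05/0.074 = 0.000419; Haaland gives 1/√f = -1.8 log₁₀[4.17e-05+0.000295] = 6.251, so f = 0.02559.
ΔP = f(L/D_h)(ρV²/2) = 0.02559·4.22/0.074·47.73 = 69.66 Pa.
ΔP = 0.0697 kPa.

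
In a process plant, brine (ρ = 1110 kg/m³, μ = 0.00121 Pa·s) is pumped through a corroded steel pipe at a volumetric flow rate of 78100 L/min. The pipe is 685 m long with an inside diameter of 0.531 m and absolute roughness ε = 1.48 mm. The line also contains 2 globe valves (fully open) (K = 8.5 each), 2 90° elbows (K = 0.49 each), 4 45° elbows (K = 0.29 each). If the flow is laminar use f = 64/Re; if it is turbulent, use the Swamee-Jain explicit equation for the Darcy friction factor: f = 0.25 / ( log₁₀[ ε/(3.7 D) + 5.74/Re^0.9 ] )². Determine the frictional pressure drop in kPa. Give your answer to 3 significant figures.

ΔP ≈ 1000 kPa

Q = 78100 L/min = 78100/60000 = 1.302 m³/s.
Cross-sectional area A = πD²/4 = π(0.531)²/4 = 0.2215 m²; mean velocity V = Q/A = 1.302/0.2215 = 5.878 m/s.
Reynolds number Re = ρVD/μ = 1110 · 5.878 · 0.531 / 0.00121 = 2.863e+06.
Re > 4000 → turbulent. Relative roughness ε/D = 0.00148/0.531 = 0.00279. Swamee-Jain: f = 0.25/(log₁₀[0.00279/3.7 + 5.74/2.863e+06^0.9])² = 0.25/(log₁₀[0.000753 + 8.87e-06])² = 0.25/(-3.118)² = 0.02572.
Total minor-loss coefficient ΣK = 2·8.5 + 2·0.49 + 4·0.29 = 19.1.
ΔP = [f·L/D + ΣK]·(ρV²/2) = [0.02572·685/0.531 + 19.1]·(1110·5.878²/2) = [33.17 + 19.1]·1.917e+04 = 1.003e+06 Pa.
ΔP = 1.003e+06 Pa = 1000 kPa.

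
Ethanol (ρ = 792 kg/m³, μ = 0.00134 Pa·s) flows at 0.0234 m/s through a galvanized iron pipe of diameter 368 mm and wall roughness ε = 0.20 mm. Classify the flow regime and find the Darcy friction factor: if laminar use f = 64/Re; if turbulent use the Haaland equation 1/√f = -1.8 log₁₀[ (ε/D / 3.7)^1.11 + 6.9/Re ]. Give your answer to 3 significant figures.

f ≈ 0.0380

Re = ρVD/μ = 792·0.0234·0.368/0.00134 = 5090.
Re > 4000 → turbulent. ε/D = 0.0002/0.368 = 0.000543; Haaland: 1/√f = -1.8 log₁₀[5.56e-05 + 0.00136] = 5.131, so f = 0.03799.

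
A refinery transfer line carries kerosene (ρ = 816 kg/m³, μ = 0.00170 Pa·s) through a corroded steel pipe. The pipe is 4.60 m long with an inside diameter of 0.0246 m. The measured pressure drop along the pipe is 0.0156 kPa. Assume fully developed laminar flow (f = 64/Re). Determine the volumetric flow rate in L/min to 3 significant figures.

For laminar flow, f = 64/Re with Re = ρVD/μ, so Darcy-Weisbach reduces to ΔP = 32μLV/D². Solving for V: V = ΔP·D²/(32μL) = 15.6·(0.0246)²/(32·0.0017·4.6) = 0.03773 m/s.
Check: Re = ρVD/μ = 816·0.03773·0.0246/0.0017 = 445.5 < 2300, so the laminar assumption holds.
Q = V·A = 0.03773·(π/4·0.0246²) = 1.793e-05 m³/s = 1.08 L/min.

Q ≈ 1.08 L/min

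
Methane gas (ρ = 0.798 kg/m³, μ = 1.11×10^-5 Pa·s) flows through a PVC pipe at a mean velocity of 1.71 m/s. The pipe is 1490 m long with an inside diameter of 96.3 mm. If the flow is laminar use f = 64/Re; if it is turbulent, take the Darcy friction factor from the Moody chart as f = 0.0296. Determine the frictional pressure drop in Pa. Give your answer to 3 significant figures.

ΔP ≈ 534 Pa

Reynolds number Re = ρVD/μ = 0.798 · 1.71 · 0.0963 / 1.11e-05 = 1.184e+04.
Re > 4000 → turbulent; use the Moody-chart value f = 0.0296.
Darcy-Weisbach: ΔP = f(L/D)(ρV²/2) = 0.0296·(1490/0.0963)·(0.798·1.71²/2) = 0.0296·1.547e+04·1.167 = 534.3 Pa.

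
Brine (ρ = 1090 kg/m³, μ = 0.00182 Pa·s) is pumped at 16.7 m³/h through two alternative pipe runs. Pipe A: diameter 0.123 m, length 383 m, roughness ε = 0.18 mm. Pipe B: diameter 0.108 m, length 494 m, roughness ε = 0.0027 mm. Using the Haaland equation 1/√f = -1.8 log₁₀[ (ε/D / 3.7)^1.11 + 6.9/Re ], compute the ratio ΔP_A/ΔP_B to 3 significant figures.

Pipe A: V = Q/A = 0.004639/0.01188 = 0.3904 m/s; Re = 2.876e+04; ε/D = 0.00146; Haaland → f = 0.02685; ΔP_A = f(L/D)(ρV²/2) = 6945 Pa.
Pipe B: V = Q/A = 0.004639/0.009161 = 0.5064 m/s; Re = 3.275e+04; ε/D = 2.5e-05; Haaland → f = 0.02288; ΔP_B = f(L/D)(ρV²/2) = 1.463e+04 Pa.
ΔP_A/ΔP_B = 6945/1.463e+04 = 0.475.

ΔP_A/ΔP_B ≈ 0.475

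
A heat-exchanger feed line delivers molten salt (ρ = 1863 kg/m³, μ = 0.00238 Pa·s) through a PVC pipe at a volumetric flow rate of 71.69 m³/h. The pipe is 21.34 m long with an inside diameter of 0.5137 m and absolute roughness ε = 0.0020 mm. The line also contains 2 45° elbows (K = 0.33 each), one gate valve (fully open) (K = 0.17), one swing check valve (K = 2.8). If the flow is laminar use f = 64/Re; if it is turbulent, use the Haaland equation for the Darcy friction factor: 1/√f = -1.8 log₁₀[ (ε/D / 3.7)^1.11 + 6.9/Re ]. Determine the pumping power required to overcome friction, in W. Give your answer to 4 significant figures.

P ≈ 0.7780 W

Q = 71.69 m³/h = 71.69/3600 = 0.01991 m³/s.
Cross-sectional area A = πD²/4 = π(0.5137)²/4 = 0.2073 m²; mean velocity V = Q/A = 0.01991/0.2073 = 0.09608 m/s.
Reynolds number Re = ρVD/μ = 1863 · 0.09608 · 0.5137 / 0.00238 = 3.864e+04.
Re > 4000 → turbulent. Relative roughness ε/D = 2e-06/0.5137 = 3.89e-06. Haaland: 1/√f = -1.8 log₁₀[(3.89e-06/3.7)^1.11 + 6.9/3.864e+04] = -1.8 log₁₀[2.32e-07 + 0.000179] = 6.746, so f = 0.02198.
Total minor-loss coefficient ΣK = 2·0.33 + 1·0.17 + 1·2.8 = 3.63.
ΔP = [f·L/D + ΣK]·(ρV²/2) = [0.02198·21.34/0.5137 + 3.63]·(1863·0.09608²/2) = [0.9129 + 3.63]·8.6 = 39.07 Pa.
Pumping power P = QΔP = 0.01991·39.07 = 0.77798 W = 0.7780 W.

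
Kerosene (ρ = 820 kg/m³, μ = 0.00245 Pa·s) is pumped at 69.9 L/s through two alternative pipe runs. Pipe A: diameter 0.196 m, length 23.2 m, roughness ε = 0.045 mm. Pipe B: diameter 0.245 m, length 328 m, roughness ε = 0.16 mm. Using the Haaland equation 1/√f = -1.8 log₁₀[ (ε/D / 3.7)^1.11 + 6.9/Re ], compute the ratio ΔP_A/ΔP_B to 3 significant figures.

ΔP_A/ΔP_B ≈ 0.189

Pipe A: V = Q/A = 0.0699/0.03017 = 2.317 m/s; Re = 1.52e+05; ε/D = 0.00023; Haaland → f = 0.0177; ΔP_A = f(L/D)(ρV²/2) = 4611 Pa.
Pipe B: V = Q/A = 0.0699/0.04714 = 1.483 m/s; Re = 1.216e+05; ε/D = 0.000653; Haaland → f = 0.02026; ΔP_B = f(L/D)(ρV²/2) = 2.445e+04 Pa.
ΔP_A/ΔP_B = 4611/2.445e+04 = 0.189.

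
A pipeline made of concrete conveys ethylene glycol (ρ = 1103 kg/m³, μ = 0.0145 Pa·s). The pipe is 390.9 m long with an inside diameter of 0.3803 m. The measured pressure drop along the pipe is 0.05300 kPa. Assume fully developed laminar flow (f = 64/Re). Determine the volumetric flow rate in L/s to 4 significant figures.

For laminar flow, f = 64/Re with Re = ρVD/μ, so Darcy-Weisbach reduces to ΔP = 32μLV/D². Solving for V: V = ΔP·D²/(32μL) = 53·(0.3803)²/(32·0.0145·390.9) = 0.04226 m/s.
Check: Re = ρVD/μ = 1103·0.04226·0.3803/0.0145 = 1223 < 2300, so the laminar assumption holds.
Q = V·A = 0.04226·(π/4·0.3803²) = 0.004801 m³/s = 4.801 L/s.

Q ≈ 4.801 L/s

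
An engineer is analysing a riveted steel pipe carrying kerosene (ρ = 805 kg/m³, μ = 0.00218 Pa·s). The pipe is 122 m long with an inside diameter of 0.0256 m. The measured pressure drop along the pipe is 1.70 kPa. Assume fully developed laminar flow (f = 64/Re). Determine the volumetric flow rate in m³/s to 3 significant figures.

For laminar flow, f = 64/Re with Re = ρVD/μ, so Darcy-Weisbach reduces to ΔP = 32μLV/D². Solving for V: V = ΔP·D²/(32μL) = 1700·(0.0256)²/(32·0.00218·122) = 0.1309 m/s.
Check: Re = ρVD/μ = 805·0.1309·0.0256/0.00218 = 1237 < 2300, so the laminar assumption holds.
Q = V·A = 0.1309·(π/4·0.0256²) = 6.738e-05 m³/s = 6.74×10^-5 m³/s.

Q ≈ 6.74×10^-5 m³/s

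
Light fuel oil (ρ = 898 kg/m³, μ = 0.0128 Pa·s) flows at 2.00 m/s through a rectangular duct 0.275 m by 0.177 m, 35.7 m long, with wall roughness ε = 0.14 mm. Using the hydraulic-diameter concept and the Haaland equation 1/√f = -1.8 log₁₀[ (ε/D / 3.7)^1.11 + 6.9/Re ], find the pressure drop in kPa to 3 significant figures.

Hydraulic diameter D_h = 4A/P = 4·(0.275·0.177)/(2·(0.275+0.177)) = 0.1947/0.904 = 0.2154 m.
Re = ρVD_h/μ = 898·2·0.2154/0.0128 = 3.022e+04.
ε/D_h = 0.00014/0.2154 = 0.00065; Haaland gives 1/√f = -1.8 log₁₀[6.79e-05+0.000228] = 6.351, so f = 0.02479.
ΔP = f(L/D_h)(ρV²/2) = 0.02479·35.7/0.2154·1796 = 7380 Pa.
ΔP = 7.38 kPa.

ΔP ≈ 7.38 kPa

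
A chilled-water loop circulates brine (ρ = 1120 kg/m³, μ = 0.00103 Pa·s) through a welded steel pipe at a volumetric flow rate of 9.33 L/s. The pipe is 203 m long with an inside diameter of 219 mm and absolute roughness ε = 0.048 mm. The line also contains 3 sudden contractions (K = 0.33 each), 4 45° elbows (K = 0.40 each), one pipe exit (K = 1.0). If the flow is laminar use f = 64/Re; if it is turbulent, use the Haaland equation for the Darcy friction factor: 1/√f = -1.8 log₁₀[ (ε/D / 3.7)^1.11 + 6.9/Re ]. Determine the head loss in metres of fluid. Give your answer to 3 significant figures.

Q = 9.33 L/s = 9.33/1000 = 0.00933 m³/s.
Cross-sectional area A = πD²/4 = π(0.219)²/4 = 0.03767 m²; mean velocity V = Q/A = 0.00933/0.03767 = 0.2477 m/s.
Reynolds number Re = ρVD/μ = 1120 · 0.2477 · 0.219 / 0.00103 = 5.898e+04.
Re > 4000 → turbulent. Relative roughness ε/D = 4.8e-05/0.219 = 0.000219. Haaland: 1/√f = -1.8 log₁₀[(0.000219/3.7)^1.11 + 6.9/5.898e+04] = -1.8 log₁₀[2.03e-05 + 0.000117] = 6.952, so f = 0.02069.
Total minor-loss coefficient ΣK = 3·0.33 + 4·0.4 + 1·1 = 3.59.
ΔP = [f·L/D + ΣK]·(ρV²/2) = [0.02069·203/0.219 + 3.59]·(1120·0.2477²/2) = [19.18 + 3.59]·34.36 = 782.2 Pa.
Head loss h_f = ΔP/(ρg) = 782.2/(1120·9.81) = 0.0712 m.

h_f ≈ 0.0712 m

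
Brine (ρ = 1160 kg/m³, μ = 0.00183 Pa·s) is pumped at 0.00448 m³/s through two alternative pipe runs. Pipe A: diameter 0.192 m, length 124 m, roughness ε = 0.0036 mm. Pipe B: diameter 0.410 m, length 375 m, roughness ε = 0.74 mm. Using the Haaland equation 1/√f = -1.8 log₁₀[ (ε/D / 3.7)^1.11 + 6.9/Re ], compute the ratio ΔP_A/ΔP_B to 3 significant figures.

ΔP_A/ΔP_B ≈ 11.2

Pipe A: V = Q/A = 0.00448/0.02895 = 0.1547 m/s; Re = 1.883e+04; ε/D = 1.87e-05; Haaland → f = 0.02617; ΔP_A = f(L/D)(ρV²/2) = 234.7 Pa.
Pipe B: V = Q/A = 0.00448/0.132 = 0.03393 m/s; Re = 8819; ε/D = 0.0018; Haaland → f = 0.03423; ΔP_B = f(L/D)(ρV²/2) = 20.91 Pa.
ΔP_A/ΔP_B = 234.7/20.91 = 11.2.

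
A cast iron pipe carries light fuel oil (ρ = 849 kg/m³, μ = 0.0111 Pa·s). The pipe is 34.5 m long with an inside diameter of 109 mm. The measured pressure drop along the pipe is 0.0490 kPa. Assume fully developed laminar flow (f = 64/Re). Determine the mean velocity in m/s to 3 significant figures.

For laminar flow, f = 64/Re with Re = ρVD/μ, so Darcy-Weisbach reduces to ΔP = 32μLV/D². Solving for V: V = ΔP·D²/(32μL) = 49·(0.109)²/(32·0.0111·34.5) = 0.04751 m/s.
Check: Re = ρVD/μ = 849·0.04751·0.109/0.0111 = 396.1 < 2300, so the laminar assumption holds.

V ≈ 0.0475 m/s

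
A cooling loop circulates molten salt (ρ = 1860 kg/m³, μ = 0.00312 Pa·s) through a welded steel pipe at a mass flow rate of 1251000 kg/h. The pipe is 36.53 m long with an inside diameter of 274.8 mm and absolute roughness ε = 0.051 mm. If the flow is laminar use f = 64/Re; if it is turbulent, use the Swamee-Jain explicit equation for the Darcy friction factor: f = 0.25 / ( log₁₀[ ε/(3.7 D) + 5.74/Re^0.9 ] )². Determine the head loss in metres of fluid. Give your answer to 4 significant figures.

h_f ≈ 1.031 m

ṁ = 1251000 kg/h = 1251000/3600 = 347.5 kg/s.
A = πD²/4 = π(0.2748)²/4 = 0.05931 m²; mean velocity V = ṁ/(ρA) = 347.5/(1860 · 0.05931) = 3.15 m/s.
Reynolds number Re = ρVD/μ = 1860 · 3.15 · 0.2748 / 0.00312 = 5.161e+05.
Re > 4000 → turbulent. Relative roughness ε/D = 5.1e-05/0.2748 = 0.000186. Swamee-Jain: f = 0.25/(log₁₀[0.000186/3.7 + 5.74/5.161e+05^0.9])² = 0.25/(log₁₀[5.02e-05 + 4.14e-05])² = 0.25/(-4.038)² = 0.01533.
Darcy-Weisbach: ΔP = f(L/D)(ρV²/2) = 0.01533·(36.53/0.2748)·(1860·3.15²/2) = 0.01533·132.9·9228 = 1.881e+04 Pa.
Head loss h_f = ΔP/(ρg) = 1.881e+04/(1860·9.81) = 1.031 m.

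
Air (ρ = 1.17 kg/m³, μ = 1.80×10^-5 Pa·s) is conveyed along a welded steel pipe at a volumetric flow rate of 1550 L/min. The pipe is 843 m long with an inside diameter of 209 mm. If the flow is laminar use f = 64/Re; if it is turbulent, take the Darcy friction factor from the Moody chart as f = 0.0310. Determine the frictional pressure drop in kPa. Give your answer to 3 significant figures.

Q = 1550 L/min = 1550/60000 = 0.02583 m³/s.
Cross-sectional area A = πD²/4 = π(0.209)²/4 = 0.03431 m²; mean velocity V = Q/A = 0.02583/0.03431 = 0.753 m/s.
Reynolds number Re = ρVD/μ = 1.17 · 0.753 · 0.209 / 1.8e-05 = 1.023e+04.
Re > 4000 → turbulent; use the Moody-chart value f = 0.0310.
Darcy-Weisbach: ΔP = f(L/D)(ρV²/2) = 0.031·(843/0.209)·(1.17·0.753²/2) = 0.031·4033·0.3317 = 41.48 Pa.
ΔP = 41.48 Pa = 0.0415 kPa.

ΔP ≈ 0.0415 kPa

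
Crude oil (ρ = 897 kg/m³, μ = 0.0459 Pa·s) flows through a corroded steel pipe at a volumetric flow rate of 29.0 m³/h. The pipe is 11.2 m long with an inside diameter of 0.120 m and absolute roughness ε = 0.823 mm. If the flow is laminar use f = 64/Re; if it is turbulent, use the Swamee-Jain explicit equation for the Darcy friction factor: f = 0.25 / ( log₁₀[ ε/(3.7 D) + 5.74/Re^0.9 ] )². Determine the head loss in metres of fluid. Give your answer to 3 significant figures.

Q = 29.0 m³/h = 29.0/3600 = 0.008056 m³/s.
Cross-sectional area A = πD²/4 = π(0.12)²/4 = 0.01131 m²; mean velocity V = Q/A = 0.008056/0.01131 = 0.7123 m/s.
Reynolds number Re = ρVD/μ = 897 · 0.7123 · 0.12 / 0.0459 = 1670.
Re < 2300 → laminar flow, so f = 64/Re = 64/1670 = 0.03832 (the turbulent correlation is not needed).
Darcy-Weisbach: ΔP = f(L/D)(ρV²/2) = 0.03832·(11.2/0.12)·(897·0.7123²/2) = 0.03832·93.33·227.5 = 813.7 Pa.
Head loss h_f = ΔP/(ρg) = 813.7/(897·9.81) = 0.0925 m.

h_f ≈ 0.0925 m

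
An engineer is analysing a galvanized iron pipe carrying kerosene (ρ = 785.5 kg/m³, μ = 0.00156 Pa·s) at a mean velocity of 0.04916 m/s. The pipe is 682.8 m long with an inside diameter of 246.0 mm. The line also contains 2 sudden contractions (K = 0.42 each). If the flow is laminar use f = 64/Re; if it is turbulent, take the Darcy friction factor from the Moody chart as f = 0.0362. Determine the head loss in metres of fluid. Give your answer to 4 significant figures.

h_f ≈ 0.01248 m

Reynolds number Re = ρVD/μ = 785.5 · 0.04916 · 0.246 / 0.00156 = 6089.
Re > 4000 → turbulent; use the Moody-chart value f = 0.0362.
Total minor-loss coefficient ΣK = 2·0.42 = 0.84.
ΔP = [f·L/D + ΣK]·(ρV²/2) = [0.0362·682.8/0.246 + 0.84]·(785.5·0.04916²/2) = [100.5 + 0.84]·0.9492 = 96.17 Pa.
Head loss h_f = ΔP/(ρg) = 96.17/(785.5·9.81) = 0.01248 m.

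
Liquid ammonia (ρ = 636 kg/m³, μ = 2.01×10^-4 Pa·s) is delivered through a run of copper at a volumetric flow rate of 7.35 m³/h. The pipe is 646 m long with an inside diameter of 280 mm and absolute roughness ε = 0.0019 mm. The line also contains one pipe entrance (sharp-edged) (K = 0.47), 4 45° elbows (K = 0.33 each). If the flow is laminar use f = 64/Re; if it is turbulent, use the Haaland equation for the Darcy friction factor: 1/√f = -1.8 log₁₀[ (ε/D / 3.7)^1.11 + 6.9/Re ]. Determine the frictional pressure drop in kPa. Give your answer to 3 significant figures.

Q = 7.35 m³/h = 7.35/3600 = 0.002042 m³/s.
Cross-sectional area A = πD²/4 = π(0.28)²/4 = 0.06158 m²; mean velocity V = Q/A = 0.002042/0.06158 = 0.03316 m/s.
Reynolds number Re = ρVD/μ = 636 · 0.03316 · 0.28 / 0.000201 = 2.938e+04.
Re > 4000 → turbulent. Relative roughness ε/D = 1.9e-06/0.28 = 6.79e-06. Haaland: 1/√f = -1.8 log₁₀[(6.79e-06/3.7)^1.11 + 6.9/2.938e+04] = -1.8 log₁₀[4.29e-07 + 0.000235] = 6.531, so f = 0.02344.
Total minor-loss coefficient ΣK = 1·0.47 + 4·0.33 = 1.79.
ΔP = [f·L/D + ΣK]·(ρV²/2) = [0.02344·646/0.28 + 1.79]·(636·0.03316²/2) = [54.09 + 1.79]·0.3496 = 19.54 Pa.
ΔP = 19.54 Pa = 0.0195 kPa.

ΔP ≈ 0.0195 kPa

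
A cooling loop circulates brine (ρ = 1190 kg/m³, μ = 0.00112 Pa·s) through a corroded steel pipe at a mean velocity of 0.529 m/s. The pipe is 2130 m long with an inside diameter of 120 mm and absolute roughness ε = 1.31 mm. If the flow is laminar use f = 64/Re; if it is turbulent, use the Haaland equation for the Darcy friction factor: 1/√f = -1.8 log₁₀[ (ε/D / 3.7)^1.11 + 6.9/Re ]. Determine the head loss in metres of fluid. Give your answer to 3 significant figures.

Reynolds number Re = ρVD/μ = 1190 · 0.529 · 0.12 / 0.00112 = 6.745e+04.
Re > 4000 → turbulent. Relative roughness ε/D = 0.00131/0.12 = 0.0109. Haaland: 1/√f = -1.8 log₁₀[(0.0109/3.7)^1.11 + 6.9/6.745e+04] = -1.8 log₁₀[0.00155 + 0.000102] = 5.005, so f = 0.03991.
Darcy-Weisbach: ΔP = f(L/D)(ρV²/2) = 0.03991·(2130/0.12)·(1190·0.529²/2) = 0.03991·1.775e+04·166.5 = 1.18e+05 Pa.
Head loss h_f = ΔP/(ρg) = 1.18e+05/(1190·9.81) = 10.1 m.

h_f ≈ 10.1 m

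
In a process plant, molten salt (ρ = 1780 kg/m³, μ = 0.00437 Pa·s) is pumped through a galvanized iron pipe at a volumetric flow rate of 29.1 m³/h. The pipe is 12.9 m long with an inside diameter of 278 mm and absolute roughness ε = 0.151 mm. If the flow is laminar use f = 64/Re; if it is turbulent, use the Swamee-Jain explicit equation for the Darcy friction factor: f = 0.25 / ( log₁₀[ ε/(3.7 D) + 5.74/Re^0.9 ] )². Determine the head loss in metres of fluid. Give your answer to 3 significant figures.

Q = 29.1 m³/h = 29.1/3600 = 0.008083 m³/s.
Cross-sectional area A = πD²/4 = π(0.278)²/4 = 0.0607 m²; mean velocity V = Q/A = 0.008083/0.0607 = 0.1332 m/s.
Reynolds number Re = ρVD/μ = 1780 · 0.1332 · 0.278 / 0.00437 = 1.508e+04.
Re > 4000 → turbulent. Relative roughness ε/D = 0.000151/0.278 = 0.000543. Swamee-Jain: f = 0.25/(log₁₀[0.000543/3.7 + 5.74/1.508e+04^0.9])² = 0.25/(log₁₀[0.000147 + 0.000996])² = 0.25/(-2.942)² = 0.02888.
Darcy-Weisbach: ΔP = f(L/D)(ρV²/2) = 0.02888·(12.9/0.278)·(1780·0.1332²/2) = 0.02888·46.4·15.78 = 21.16 Pa.
Head loss h_f = ΔP/(ρg) = 21.16/(1780·9.81) = 0.00121 m.

h_f ≈ 0.00121 m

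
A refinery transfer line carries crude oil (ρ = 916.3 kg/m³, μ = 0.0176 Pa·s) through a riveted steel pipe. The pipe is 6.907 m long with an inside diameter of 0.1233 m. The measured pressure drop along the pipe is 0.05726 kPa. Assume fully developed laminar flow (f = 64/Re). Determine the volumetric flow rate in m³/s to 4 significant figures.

For laminar flow, f = 64/Re with Re = ρVD/μ, so Darcy-Weisbach reduces to ΔP = 32μLV/D². Solving for V: V = ΔP·D²/(32μL) = 57.26·(0.1233)²/(32·0.0176·6.907) = 0.2238 m/s.
Check: Re = ρVD/μ = 916.3·0.2238·0.1233/0.0176 = 1437 < 2300, so the laminar assumption holds.
Q = V·A = 0.2238·(π/4·0.1233²) = 0.002672 m³/s = 0.002672 m³/s.

Q ≈ 0.002672 m³/s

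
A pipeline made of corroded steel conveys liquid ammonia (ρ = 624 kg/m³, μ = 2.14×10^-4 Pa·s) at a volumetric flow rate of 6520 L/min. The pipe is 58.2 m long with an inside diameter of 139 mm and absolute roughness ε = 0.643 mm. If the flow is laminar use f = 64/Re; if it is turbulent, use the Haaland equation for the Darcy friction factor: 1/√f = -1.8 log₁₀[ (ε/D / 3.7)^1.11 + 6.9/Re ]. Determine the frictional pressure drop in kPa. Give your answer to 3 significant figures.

ΔP ≈ 199 kPa

Q = 6520 L/min = 6520/60000 = 0.1087 m³/s.
Cross-sectional area A = πD²/4 = π(0.139)²/4 = 0.01517 m²; mean velocity V = Q/A = 0.1087/0.01517 = 7.161 m/s.
Reynolds number Re = ρVD/μ = 624 · 7.161 · 0.139 / 0.000214 = 2.902e+06.
Re > 4000 → turbulent. Relative roughness ε/D = 0.000643/0.139 = 0.00463. Haaland: 1/√f = -1.8 log₁₀[(0.00463/3.7)^1.11 + 6.9/2.902e+06] = -1.8 log₁₀[0.000599 + 2.38e-06] = 5.797, so f = 0.02976.
Darcy-Weisbach: ΔP = f(L/D)(ρV²/2) = 0.02976·(58.2/0.139)·(624·7.161²/2) = 0.02976·418.7·1.6e+04 = 1.993e+05 Pa.
ΔP = 1.993e+05 Pa = 199 kPa.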